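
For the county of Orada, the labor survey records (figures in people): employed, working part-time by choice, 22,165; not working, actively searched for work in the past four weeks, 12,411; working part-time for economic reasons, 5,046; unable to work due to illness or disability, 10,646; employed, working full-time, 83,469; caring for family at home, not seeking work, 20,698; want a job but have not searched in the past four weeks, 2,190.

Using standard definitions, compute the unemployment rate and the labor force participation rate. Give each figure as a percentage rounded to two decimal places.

Employed = 22,165 + 5,046 + 83,469 = 110,680 (anyone who worked, including part-time for economic reasons, counts as employed).
Unemployed = 12,411.
Labor force = 110,680 + 12,411 = 123,091.
Not in labor force = 10,646 + 20,698 + 2,190 = 33,534 (those not working and not actively searching are outside the labor force — including those who want a job but have given up searching).
Civilian working-age population = 123,091 + 33,534 = 156,625.
Unemployment rate = 12,411 / 123,091 = 10.08%.
Labor force participation rate = 123,091 / 156,625 = 78.59%.

Unemployment rate ≈ 10.08%; labor force participation rate ≈ 78.59%.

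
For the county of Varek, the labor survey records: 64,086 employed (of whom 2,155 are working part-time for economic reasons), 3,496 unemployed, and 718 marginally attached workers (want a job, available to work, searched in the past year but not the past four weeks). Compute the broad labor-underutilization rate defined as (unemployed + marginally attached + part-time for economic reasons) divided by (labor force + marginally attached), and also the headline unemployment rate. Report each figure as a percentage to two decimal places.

Labor force = 64,086 + 3,496 = 67,582.
Numerator = 3,496 + 718 + 2,155 = 6,369.
Denominator = 67,582 + 718 = 68,300.
Broad rate = 6,369 / 68,300 = 9.33%.
Headline unemployment rate = 3,496 / 67,582 = 5.17%.

Broad underutilization rate ≈ 9.33%; headline unemployment rate ≈ 5.17%.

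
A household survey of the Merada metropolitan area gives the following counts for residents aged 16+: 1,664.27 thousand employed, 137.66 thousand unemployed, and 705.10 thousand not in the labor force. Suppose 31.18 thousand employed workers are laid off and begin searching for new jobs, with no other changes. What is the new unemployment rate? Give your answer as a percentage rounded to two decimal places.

New unemployment rate ≈ 9.37%.

Initially, labor force = 1,664.27 + 137.66 = 1,801.93 thousand, so u = 137.66/1,801.93 = 7.64%.
After the change, employed falls and unemployed rises by 31.18; labor force unchanged → E = 1,633.09, U = 168.84, labor force = 1,801.93 thousand.
New unemployment rate = 168.84 / 1,801.93 = 9.37%.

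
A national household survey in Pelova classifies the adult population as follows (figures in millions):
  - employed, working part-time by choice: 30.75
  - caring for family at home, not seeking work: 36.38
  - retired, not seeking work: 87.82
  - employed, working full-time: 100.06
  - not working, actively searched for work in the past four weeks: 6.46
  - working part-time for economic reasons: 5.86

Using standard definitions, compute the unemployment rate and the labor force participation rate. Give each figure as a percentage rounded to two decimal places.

Employed = 30.75 + 100.06 + 5.86 = 136.67 million (anyone who worked, including part-time for economic reasons, counts as employed).
Unemployed = 6.46 million.
Labor force = 136.67 + 6.46 = 143.13 million.
Not in labor force = 36.38 + 87.82 = 124.20 million (those not working and not actively searching are outside the labor force).
Civilian working-age population = 143.13 + 124.20 = 267.33 million.
Unemployment rate = 6.46 / 143.13 = 4.51%.
Labor force participation rate = 143.13 / 267.33 = 53.54%.

Unemployment rate ≈ 4.51%; labor force participation rate ≈ 53.54%.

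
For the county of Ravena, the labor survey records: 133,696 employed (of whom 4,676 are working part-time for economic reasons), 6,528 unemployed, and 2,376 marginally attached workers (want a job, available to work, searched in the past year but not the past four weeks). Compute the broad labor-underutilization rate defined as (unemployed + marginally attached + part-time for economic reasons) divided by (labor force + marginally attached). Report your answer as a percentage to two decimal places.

Broad underutilization rate ≈ 9.52%.

Labor force = 133,696 + 6,528 = 140,224.
Numerator = 6,528 + 2,376 + 4,676 = 13,580.
Denominator = 140,224 + 2,376 = 142,600.
Broad rate = 13,580 / 142,600 = 9.52%.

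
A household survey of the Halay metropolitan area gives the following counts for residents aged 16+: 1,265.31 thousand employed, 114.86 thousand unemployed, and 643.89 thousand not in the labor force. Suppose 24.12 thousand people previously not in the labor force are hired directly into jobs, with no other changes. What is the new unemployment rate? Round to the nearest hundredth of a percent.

New unemployment rate ≈ 8.18%.

Initially, labor force = 1,265.31 + 114.86 = 1,380.17 thousand, so u = 114.86/1,380.17 = 8.32%.
After the change, employed and labor force both rise by 24.12; unemployed unchanged → E = 1,289.43, U = 114.86, labor force = 1,404.29 thousand.
New unemployment rate = 114.86 / 1,404.29 = 8.18%.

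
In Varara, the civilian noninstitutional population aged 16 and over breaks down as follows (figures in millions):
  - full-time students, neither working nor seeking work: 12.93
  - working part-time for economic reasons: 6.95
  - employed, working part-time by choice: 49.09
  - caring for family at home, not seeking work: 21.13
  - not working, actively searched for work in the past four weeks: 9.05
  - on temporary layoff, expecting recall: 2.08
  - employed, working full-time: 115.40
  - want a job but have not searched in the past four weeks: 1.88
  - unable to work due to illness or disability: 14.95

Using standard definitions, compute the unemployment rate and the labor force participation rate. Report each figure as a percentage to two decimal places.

Employed = 6.95 + 49.09 + 115.40 = 171.44 million (anyone who worked, including part-time for economic reasons, counts as employed).
Unemployed = 9.05 + 2.08 = 11.13 million (jobless and actively searching, or on temporary layoff).
Labor force = 171.44 + 11.13 = 182.57 million.
Not in labor force = 12.93 + 21.13 + 1.88 + 14.95 = 50.89 million (those not working and not actively searching are outside the labor force — including those who want a job but have given up searching).
Civilian working-age population = 182.57 + 50.89 = 233.46 million.
Unemployment rate = 11.13 / 182.57 = 6.10%.
Labor force participation rate = 182.57 / 233.46 = 78.20%.

Unemployment rate ≈ 6.10%; labor force participation rate ≈ 78.20%.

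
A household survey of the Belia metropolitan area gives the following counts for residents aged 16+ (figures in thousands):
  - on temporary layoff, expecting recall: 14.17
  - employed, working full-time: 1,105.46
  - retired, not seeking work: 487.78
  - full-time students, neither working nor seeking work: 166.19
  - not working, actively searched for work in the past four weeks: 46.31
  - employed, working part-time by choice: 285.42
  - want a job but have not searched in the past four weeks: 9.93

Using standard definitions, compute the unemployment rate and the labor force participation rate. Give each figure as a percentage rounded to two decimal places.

Unemployment rate ≈ 4.17%; labor force participation rate ≈ 68.61%.

Employed = 1,105.46 + 285.42 = 1,390.88 thousand.
Unemployed = 14.17 + 46.31 = 60.48 thousand (jobless and actively searching, or on temporary layoff).
Labor force = 1,390.88 + 60.48 = 1,451.36 thousand.
Not in labor force = 487.78 + 166.19 + 9.93 = 663.90 thousand (those not working and not actively searching are outside the labor force — including those who want a job but have given up searching).
Civilian working-age population = 1,451.36 + 663.90 = 2,115.26 thousand.
Unemployment rate = 60.48 / 1,451.36 = 4.17%.
Labor force participation rate = 1,451.36 / 2,115.26 = 68.61%.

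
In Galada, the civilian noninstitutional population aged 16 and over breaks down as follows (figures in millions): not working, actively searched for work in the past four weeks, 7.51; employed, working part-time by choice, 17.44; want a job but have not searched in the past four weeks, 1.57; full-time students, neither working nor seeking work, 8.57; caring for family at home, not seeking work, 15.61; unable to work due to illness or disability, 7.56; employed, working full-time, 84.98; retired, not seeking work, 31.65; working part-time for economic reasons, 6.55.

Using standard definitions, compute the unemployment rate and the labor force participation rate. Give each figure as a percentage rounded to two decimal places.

Employed = 17.44 + 84.98 + 6.55 = 108.97 million (anyone who worked, including part-time for economic reasons, counts as employed).
Unemployed = 7.51 million.
Labor force = 108.97 + 7.51 = 116.48 million.
Not in labor force = 1.57 + 8.57 + 15.61 + 7.56 + 31.65 = 64.96 million (those not working and not actively searching are outside the labor force — including those who want a job but have given up searching).
Civilian working-age population = 116.48 + 64.96 = 181.44 million.
Unemployment rate = 7.51 / 116.48 = 6.45%.
Labor force participation rate = 116.48 / 181.44 = 64.20%.

Unemployment rate ≈ 6.45%; labor force participation rate ≈ 64.20%.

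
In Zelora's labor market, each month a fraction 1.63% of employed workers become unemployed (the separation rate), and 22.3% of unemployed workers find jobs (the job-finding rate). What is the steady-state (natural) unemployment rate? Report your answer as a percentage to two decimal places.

At steady state the flows balance: s·E = f·U, so U/(E+U) = s/(s+f).
u* = 1.63 / (1.63 + 22.3) = 1.63 / 23.93 = 6.81%.

Steady-state unemployment rate ≈ 6.81%.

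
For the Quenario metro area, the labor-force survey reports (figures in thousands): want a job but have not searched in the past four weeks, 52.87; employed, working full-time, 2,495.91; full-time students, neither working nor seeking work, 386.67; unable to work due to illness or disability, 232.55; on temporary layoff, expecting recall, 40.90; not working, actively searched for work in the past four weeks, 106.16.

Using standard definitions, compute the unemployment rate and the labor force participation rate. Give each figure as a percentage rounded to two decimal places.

Unemployment rate ≈ 5.56%; labor force participation rate ≈ 79.73%.

Employed = 2,495.91 thousand.
Unemployed = 40.90 + 106.16 = 147.06 thousand (jobless and actively searching, or on temporary layoff).
Labor force = 2,495.91 + 147.06 = 2,642.97 thousand.
Not in labor force = 52.87 + 386.67 + 232.55 = 672.09 thousand (those not working and not actively searching are outside the labor force — including those who want a job but have given up searching).
Civilian working-age population = 2,642.97 + 672.09 = 3,315.06 thousand.
Unemployment rate = 147.06 / 2,642.97 = 5.56%.
Labor force participation rate = 2,642.97 / 3,315.06 = 79.73%.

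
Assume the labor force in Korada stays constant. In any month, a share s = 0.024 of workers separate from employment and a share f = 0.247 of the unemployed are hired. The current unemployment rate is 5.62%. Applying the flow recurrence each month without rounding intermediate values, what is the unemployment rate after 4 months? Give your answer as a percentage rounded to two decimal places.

Unemployment rate after four months ≈ 7.94%.

With a fixed labor force, u_{t+1} = u_t + s·(1−u_t) − f·u_t = u_t·(1−s−f) + s.
Here 1−s−f = 0.729 and s = 0.024.
u_1 = 0.056200 × 0.729 + 0.024 = 0.064970.
u_2 = 0.064970 × 0.729 + 0.024 = 0.071363.
u_3 = 0.071363 × 0.729 + 0.024 = 0.076024.
u_4 = 0.076024 × 0.729 + 0.024 = 0.079421.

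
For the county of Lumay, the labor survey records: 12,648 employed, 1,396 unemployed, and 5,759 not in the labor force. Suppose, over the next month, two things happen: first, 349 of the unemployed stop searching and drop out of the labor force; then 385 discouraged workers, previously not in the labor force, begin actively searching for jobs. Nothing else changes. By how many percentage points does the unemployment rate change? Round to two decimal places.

Initially, labor force = 12,648 + 1,396 = 14,044, so u = 1,396/14,044 = 9.94%.
After the first change, unemployed and labor force both fall by 349 → E = 12,648, U = 1,047, labor force = 13,695.
After the second change, unemployed and labor force both rise by 385 → E = 12,648, U = 1,432, labor force = 14,080.
New unemployment rate = 1,432 / 14,080 = 10.17%.
Change = 10.17% − 9.94% = +0.23 percentage points.

The unemployment rate changes by +0.23 percentage points.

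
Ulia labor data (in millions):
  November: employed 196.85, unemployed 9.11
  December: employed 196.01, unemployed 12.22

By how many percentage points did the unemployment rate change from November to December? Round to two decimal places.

The unemployment rate changed by +1.45 percentage points.

November: labor force = 196.85 + 9.11 = 205.96; u = 9.11/205.96 = 4.42%.
December: labor force = 196.01 + 12.22 = 208.23; u = 12.22/208.23 = 5.87%.
Change = 5.87% − 4.42% = +1.45 pp.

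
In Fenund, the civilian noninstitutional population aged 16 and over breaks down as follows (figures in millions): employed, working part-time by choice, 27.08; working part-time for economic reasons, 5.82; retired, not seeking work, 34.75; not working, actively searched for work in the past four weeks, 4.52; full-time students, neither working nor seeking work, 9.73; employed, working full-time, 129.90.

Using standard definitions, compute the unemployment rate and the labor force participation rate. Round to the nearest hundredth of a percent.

Employed = 27.08 + 5.82 + 129.90 = 162.80 million (anyone who worked, including part-time for economic reasons, counts as employed).
Unemployed = 4.52 million.
Labor force = 162.80 + 4.52 = 167.32 million.
Not in labor force = 34.75 + 9.73 = 44.48 million (those not working and not actively searching are outside the labor force).
Civilian working-age population = 167.32 + 44.48 = 211.80 million.
Unemployment rate = 4.52 / 167.32 = 2.70%.
Labor force participation rate = 167.32 / 211.80 = 79.00%.

Unemployment rate ≈ 2.70%; labor force participation rate ≈ 79.00%.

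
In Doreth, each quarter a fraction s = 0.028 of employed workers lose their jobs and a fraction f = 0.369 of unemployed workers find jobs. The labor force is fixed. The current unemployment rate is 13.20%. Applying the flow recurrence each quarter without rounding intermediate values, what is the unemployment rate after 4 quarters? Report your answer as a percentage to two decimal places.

Unemployment rate after four quarters ≈ 7.87%.

With a fixed labor force, u_{t+1} = u_t + s·(1−u_t) − f·u_t = u_t·(1−s−f) + s.
Here 1−s−f = 0.603 and s = 0.028.
u_1 = 0.132000 × 0.603 + 0.028 = 0.107596.
u_2 = 0.107596 × 0.603 + 0.028 = 0.092880.
u_3 = 0.092880 × 0.603 + 0.028 = 0.084007.
u_4 = 0.084007 × 0.603 + 0.028 = 0.078656.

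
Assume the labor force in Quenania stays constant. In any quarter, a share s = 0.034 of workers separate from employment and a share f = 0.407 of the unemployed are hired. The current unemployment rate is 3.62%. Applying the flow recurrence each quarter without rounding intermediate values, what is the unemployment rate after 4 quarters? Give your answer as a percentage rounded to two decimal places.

With a fixed labor force, u_{t+1} = u_t + s·(1−u_t) − f·u_t = u_t·(1−s−f) + s.
Here 1−s−f = 0.559 and s = 0.034.
u_1 = 0.036200 × 0.559 + 0.034 = 0.054236.
u_2 = 0.054236 × 0.559 + 0.034 = 0.064318.
u_3 = 0.064318 × 0.559 + 0.034 = 0.069954.
u_4 = 0.069954 × 0.559 + 0.034 = 0.073104.

Unemployment rate after four quarters ≈ 7.31%.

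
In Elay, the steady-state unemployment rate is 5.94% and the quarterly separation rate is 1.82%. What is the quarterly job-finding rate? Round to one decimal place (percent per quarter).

Job-finding rate ≈ 28.8% per quarter.

From u* = s/(s+f): f = s·(1−u)/u.
f = 1.82 × (1 − 0.0594) / 0.0594 = 1.7119 / 0.0594 ≈ 28.8% per quarter.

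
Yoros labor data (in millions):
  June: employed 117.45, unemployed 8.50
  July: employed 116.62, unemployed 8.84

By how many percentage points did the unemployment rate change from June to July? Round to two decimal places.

June: labor force = 117.45 + 8.50 = 125.95; u = 8.50/125.95 = 6.75%.
July: labor force = 116.62 + 8.84 = 125.46; u = 8.84/125.46 = 7.05%.
Change = 7.05% − 6.75% = +0.30 pp.

The unemployment rate changed by +0.30 percentage points.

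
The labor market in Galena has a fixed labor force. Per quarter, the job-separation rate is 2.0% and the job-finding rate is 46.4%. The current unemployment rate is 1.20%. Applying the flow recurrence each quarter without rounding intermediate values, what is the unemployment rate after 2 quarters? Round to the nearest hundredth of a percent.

Unemployment rate after two quarters ≈ 3.35%.

With a fixed labor force, u_{t+1} = u_t + s·(1−u_t) − f·u_t = u_t·(1−s−f) + s.
Here 1−s−f = 0.516 and s = 0.020.
u_1 = 0.012000 × 0.516 + 0.020 = 0.026192.
u_2 = 0.026192 × 0.516 + 0.020 = 0.033515.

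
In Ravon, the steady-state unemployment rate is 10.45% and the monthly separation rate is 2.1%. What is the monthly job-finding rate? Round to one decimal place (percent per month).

Job-finding rate ≈ 18.0% per month.

From u* = s/(s+f): f = s·(1−u)/u.
f = 2.1 × (1 − 0.1045) / 0.1045 = 1.8805 / 0.1045 ≈ 18.0% per month.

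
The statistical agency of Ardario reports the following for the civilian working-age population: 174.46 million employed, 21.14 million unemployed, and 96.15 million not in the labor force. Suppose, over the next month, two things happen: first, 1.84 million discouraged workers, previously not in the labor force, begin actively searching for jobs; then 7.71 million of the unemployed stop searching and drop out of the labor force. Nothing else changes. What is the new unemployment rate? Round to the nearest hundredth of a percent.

New unemployment rate ≈ 8.05%.

Initially, labor force = 174.46 + 21.14 = 195.60 million, so u = 21.14/195.60 = 10.81%.
After the first change, unemployed and labor force both rise by 1.84 → E = 174.46, U = 22.98, labor force = 197.44 million.
After the second change, unemployed and labor force both fall by 7.71 → E = 174.46, U = 15.27, labor force = 189.73 million.
New unemployment rate = 15.27 / 189.73 = 8.05%.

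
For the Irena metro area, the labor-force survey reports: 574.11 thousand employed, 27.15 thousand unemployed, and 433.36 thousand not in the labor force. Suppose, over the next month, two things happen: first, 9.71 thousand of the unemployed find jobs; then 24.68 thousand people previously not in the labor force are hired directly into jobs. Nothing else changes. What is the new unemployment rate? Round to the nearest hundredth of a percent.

Initially, labor force = 574.11 + 27.15 = 601.26 thousand, so u = 27.15/601.26 = 4.52%.
After the first change, unemployed falls and employed rises by 9.71; labor force unchanged → E = 583.82, U = 17.44, labor force = 601.26 thousand.
After the second change, employed and labor force both rise by 24.68; unemployed unchanged → E = 608.50, U = 17.44, labor force = 625.94 thousand.
New unemployment rate = 17.44 / 625.94 = 2.79%.

New unemployment rate ≈ 2.79%.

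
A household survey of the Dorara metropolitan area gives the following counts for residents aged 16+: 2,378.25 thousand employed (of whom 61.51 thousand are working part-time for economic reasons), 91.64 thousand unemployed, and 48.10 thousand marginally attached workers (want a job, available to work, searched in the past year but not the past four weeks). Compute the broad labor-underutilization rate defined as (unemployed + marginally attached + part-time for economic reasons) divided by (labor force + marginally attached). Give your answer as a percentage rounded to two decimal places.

Labor force = 2,378.25 + 91.64 = 2,469.89 thousand.
Numerator = 91.64 + 48.10 + 61.51 = 201.25 thousand.
Denominator = 2,469.89 + 48.10 = 2,517.99 thousand.
Broad rate = 201.25 / 2,517.99 = 7.99%.

Broad underutilization rate ≈ 7.99%.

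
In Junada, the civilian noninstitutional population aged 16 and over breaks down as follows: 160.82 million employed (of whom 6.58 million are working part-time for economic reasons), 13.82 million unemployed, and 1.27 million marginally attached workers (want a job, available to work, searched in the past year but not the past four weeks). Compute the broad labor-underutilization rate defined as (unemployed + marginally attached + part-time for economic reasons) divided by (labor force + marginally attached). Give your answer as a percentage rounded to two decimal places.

Broad underutilization rate ≈ 12.32%.

Labor force = 160.82 + 13.82 = 174.64 million.
Numerator = 13.82 + 1.27 + 6.58 = 21.67 million.
Denominator = 174.64 + 1.27 = 175.91 million.
Broad rate = 21.67 / 175.91 = 12.32%.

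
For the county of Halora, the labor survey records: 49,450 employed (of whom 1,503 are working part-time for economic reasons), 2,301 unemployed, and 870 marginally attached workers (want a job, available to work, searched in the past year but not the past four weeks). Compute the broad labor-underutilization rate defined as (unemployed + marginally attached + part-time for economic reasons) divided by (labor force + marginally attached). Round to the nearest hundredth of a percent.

Broad underutilization rate ≈ 8.88%.

Labor force = 49,450 + 2,301 = 51,751.
Numerator = 2,301 + 870 + 1,503 = 4,674.
Denominator = 51,751 + 870 = 52,621.
Broad rate = 4,674 / 52,621 = 8.88%.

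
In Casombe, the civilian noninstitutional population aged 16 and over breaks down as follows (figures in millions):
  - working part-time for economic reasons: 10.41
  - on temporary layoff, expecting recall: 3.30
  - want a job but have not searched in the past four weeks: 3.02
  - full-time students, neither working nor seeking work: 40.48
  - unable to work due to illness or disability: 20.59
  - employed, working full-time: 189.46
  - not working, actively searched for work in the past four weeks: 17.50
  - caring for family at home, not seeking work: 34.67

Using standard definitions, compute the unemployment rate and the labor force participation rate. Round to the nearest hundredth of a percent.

Employed = 10.41 + 189.46 = 199.87 million (anyone who worked, including part-time for economic reasons, counts as employed).
Unemployed = 3.30 + 17.50 = 20.80 million (jobless and actively searching, or on temporary layoff).
Labor force = 199.87 + 20.80 = 220.67 million.
Not in labor force = 3.02 + 40.48 + 20.59 + 34.67 = 98.76 million (those not working and not actively searching are outside the labor force — including those who want a job but have given up searching).
Civilian working-age population = 220.67 + 98.76 = 319.43 million.
Unemployment rate = 20.80 / 220.67 = 9.43%.
Labor force participation rate = 220.67 / 319.43 = 69.08%.

Unemployment rate ≈ 9.43%; labor force participation rate ≈ 69.08%.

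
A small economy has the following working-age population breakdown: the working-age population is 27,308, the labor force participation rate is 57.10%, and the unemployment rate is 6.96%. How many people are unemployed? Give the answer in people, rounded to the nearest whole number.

About 1,085 are unemployed.

Labor force = 0.5710 × 27,308 = 15,593.
Unemployed = 0.0696 × 15,593 ≈ 1,085.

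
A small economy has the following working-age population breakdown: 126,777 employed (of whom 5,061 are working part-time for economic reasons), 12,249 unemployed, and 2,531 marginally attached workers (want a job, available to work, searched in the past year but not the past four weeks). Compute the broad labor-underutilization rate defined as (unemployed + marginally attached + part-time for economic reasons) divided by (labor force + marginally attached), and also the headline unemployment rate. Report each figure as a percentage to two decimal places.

Broad underutilization rate ≈ 14.02%; headline unemployment rate ≈ 8.81%.

Labor force = 126,777 + 12,249 = 139,026.
Numerator = 12,249 + 2,531 + 5,061 = 19,841.
Denominator = 139,026 + 2,531 = 141,557.
Broad rate = 19,841 / 141,557 = 14.02%.
Headline unemployment rate = 12,249 / 139,026 = 8.81%.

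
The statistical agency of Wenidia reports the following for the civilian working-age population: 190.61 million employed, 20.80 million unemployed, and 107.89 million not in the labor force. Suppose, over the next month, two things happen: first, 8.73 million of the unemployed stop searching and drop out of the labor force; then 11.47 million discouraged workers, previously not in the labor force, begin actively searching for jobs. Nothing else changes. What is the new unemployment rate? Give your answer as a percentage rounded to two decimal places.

New unemployment rate ≈ 10.99%.

Initially, labor force = 190.61 + 20.80 = 211.41 million, so u = 20.80/211.41 = 9.84%.
After the first change, unemployed and labor force both fall by 8.73 → E = 190.61, U = 12.07, labor force = 202.68 million.
After the second change, unemployed and labor force both rise by 11.47 → E = 190.61, U = 23.54, labor force = 214.15 million.
New unemployment rate = 23.54 / 214.15 = 10.99%.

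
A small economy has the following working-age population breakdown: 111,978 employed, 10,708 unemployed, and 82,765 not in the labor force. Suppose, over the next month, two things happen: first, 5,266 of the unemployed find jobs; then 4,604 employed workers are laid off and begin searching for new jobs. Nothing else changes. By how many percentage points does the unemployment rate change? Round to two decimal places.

The unemployment rate changes by −0.54 percentage points.

Initially, labor force = 111,978 + 10,708 = 122,686, so u = 10,708/122,686 = 8.73%.
After the first change, unemployed falls and employed rises by 5,266; labor force unchanged → E = 117,244, U = 5,442, labor force = 122,686.
After the second change, employed falls and unemployed rises by 4,604; labor force unchanged → E = 112,640, U = 10,046, labor force = 122,686.
New unemployment rate = 10,046 / 122,686 = 8.19%.
Change = 8.19% − 8.73% = −0.54 percentage points.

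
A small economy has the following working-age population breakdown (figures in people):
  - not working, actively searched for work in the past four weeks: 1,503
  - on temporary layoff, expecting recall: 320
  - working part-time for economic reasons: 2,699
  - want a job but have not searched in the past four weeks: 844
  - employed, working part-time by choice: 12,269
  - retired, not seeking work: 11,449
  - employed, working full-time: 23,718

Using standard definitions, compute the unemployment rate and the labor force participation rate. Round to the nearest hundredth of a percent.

Unemployment rate ≈ 4.50%; labor force participation rate ≈ 76.72%.

Employed = 2,699 + 12,269 + 23,718 = 38,686 (anyone who worked, including part-time for economic reasons, counts as employed).
Unemployed = 1,503 + 320 = 1,823 (jobless and actively searching, or on temporary layoff).
Labor force = 38,686 + 1,823 = 40,509.
Not in labor force = 844 + 11,449 = 12,293 (those not working and not actively searching are outside the labor force — including those who want a job but have given up searching).
Civilian working-age population = 40,509 + 12,293 = 52,802.
Unemployment rate = 1,823 / 40,509 = 4.50%.
Labor force participation rate = 40,509 / 52,802 = 76.72%.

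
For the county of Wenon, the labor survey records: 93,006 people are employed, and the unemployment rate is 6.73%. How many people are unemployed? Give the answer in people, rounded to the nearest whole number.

Let U be the number unemployed. The labor force is E + U, and U/(E+U) = 0.0673.
So U = 0.0673 × 93,006 / (1 − 0.0673) = 6259.30 / 0.9327 ≈ 6,711.

About 6,711 are unemployed.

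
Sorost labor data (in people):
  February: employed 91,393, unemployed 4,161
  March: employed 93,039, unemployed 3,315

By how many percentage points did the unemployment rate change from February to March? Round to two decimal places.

The unemployment rate changed by −0.91 percentage points.

February: labor force = 91,393 + 4,161 = 95,554; u = 4,161/95,554 = 4.35%.
March: labor force = 93,039 + 3,315 = 96,354; u = 3,315/96,354 = 3.44%.
Change = 3.44% − 4.35% = −0.91 pp.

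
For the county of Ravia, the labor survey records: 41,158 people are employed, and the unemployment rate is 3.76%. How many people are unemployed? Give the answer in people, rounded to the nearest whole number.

About 1,608 are unemployed.

Let U be the number unemployed. The labor force is E + U, and U/(E+U) = 0.0376.
So U = 0.0376 × 41,158 / (1 − 0.0376) = 1547.54 / 0.9624 ≈ 1,608.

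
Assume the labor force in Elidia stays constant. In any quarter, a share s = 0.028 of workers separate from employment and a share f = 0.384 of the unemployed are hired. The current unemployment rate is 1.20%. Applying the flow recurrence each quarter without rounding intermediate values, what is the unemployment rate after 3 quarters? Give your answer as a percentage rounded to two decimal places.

Unemployment rate after three quarters ≈ 5.66%.

With a fixed labor force, u_{t+1} = u_t + s·(1−u_t) − f·u_t = u_t·(1−s−f) + s.
Here 1−s−f = 0.588 and s = 0.028.
u_1 = 0.012000 × 0.588 + 0.028 = 0.035056.
u_2 = 0.035056 × 0.588 + 0.028 = 0.048613.
u_3 = 0.048613 × 0.588 + 0.028 = 0.056584.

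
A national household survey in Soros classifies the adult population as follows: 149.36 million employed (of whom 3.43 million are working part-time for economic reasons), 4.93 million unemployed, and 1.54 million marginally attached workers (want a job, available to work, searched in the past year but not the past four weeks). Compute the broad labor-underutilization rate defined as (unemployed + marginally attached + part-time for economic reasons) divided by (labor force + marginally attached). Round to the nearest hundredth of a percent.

Broad underutilization rate ≈ 6.35%.

Labor force = 149.36 + 4.93 = 154.29 million.
Numerator = 4.93 + 1.54 + 3.43 = 9.90 million.
Denominator = 154.29 + 1.54 = 155.83 million.
Broad rate = 9.90 / 155.83 = 6.35%.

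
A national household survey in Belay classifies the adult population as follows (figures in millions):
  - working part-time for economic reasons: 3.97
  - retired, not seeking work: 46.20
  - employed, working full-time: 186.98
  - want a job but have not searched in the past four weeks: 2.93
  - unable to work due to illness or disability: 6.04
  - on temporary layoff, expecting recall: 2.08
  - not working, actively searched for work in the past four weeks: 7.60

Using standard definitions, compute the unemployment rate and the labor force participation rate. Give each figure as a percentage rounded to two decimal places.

Employed = 3.97 + 186.98 = 190.95 million (anyone who worked, including part-time for economic reasons, counts as employed).
Unemployed = 2.08 + 7.60 = 9.68 million (jobless and actively searching, or on temporary layoff).
Labor force = 190.95 + 9.68 = 200.63 million.
Not in labor force = 46.20 + 2.93 + 6.04 = 55.17 million (those not working and not actively searching are outside the labor force — including those who want a job but have given up searching).
Civilian working-age population = 200.63 + 55.17 = 255.80 million.
Unemployment rate = 9.68 / 200.63 = 4.82%.
Labor force participation rate = 200.63 / 255.80 = 78.43%.

Unemployment rate ≈ 4.82%; labor force participation rate ≈ 78.43%.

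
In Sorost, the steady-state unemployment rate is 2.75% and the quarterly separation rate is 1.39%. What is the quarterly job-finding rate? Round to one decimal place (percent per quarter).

From u* = s/(s+f): f = s·(1−u)/u.
f = 1.39 × (1 − 0.0275) / 0.0275 = 1.3518 / 0.0275 ≈ 49.2% per quarter.

Job-finding rate ≈ 49.2% per quarter.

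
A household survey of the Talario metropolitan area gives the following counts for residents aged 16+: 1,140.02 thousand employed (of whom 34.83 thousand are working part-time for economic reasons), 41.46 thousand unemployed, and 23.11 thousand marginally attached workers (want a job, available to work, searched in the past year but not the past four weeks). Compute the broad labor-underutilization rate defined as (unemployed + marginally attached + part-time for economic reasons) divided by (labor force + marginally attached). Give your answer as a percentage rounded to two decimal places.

Broad underutilization rate ≈ 8.25%.

Labor force = 1,140.02 + 41.46 = 1,181.48 thousand.
Numerator = 41.46 + 23.11 + 34.83 = 99.40 thousand.
Denominator = 1,181.48 + 23.11 = 1,204.59 thousand.
Broad rate = 99.40 / 1,204.59 = 8.25%.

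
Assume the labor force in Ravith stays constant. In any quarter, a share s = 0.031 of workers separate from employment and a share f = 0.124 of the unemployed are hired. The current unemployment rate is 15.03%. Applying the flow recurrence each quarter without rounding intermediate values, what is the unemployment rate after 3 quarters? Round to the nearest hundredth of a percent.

Unemployment rate after three quarters ≈ 17.00%.

With a fixed labor force, u_{t+1} = u_t + s·(1−u_t) − f·u_t = u_t·(1−s−f) + s.
Here 1−s−f = 0.845 and s = 0.031.
u_1 = 0.150300 × 0.845 + 0.031 = 0.158003.
u_2 = 0.158003 × 0.845 + 0.031 = 0.164513.
u_3 = 0.164513 × 0.845 + 0.031 = 0.170013.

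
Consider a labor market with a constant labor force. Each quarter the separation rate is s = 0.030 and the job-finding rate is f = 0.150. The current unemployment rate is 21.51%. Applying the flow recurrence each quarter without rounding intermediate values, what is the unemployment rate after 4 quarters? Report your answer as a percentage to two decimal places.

With a fixed labor force, u_{t+1} = u_t + s·(1−u_t) − f·u_t = u_t·(1−s−f) + s.
Here 1−s−f = 0.820 and s = 0.030.
u_1 = 0.215100 × 0.820 + 0.030 = 0.206382.
u_2 = 0.206382 × 0.820 + 0.030 = 0.199233.
u_3 = 0.199233 × 0.820 + 0.030 = 0.193371.
u_4 = 0.193371 × 0.820 + 0.030 = 0.188564.

Unemployment rate after four quarters ≈ 18.86%.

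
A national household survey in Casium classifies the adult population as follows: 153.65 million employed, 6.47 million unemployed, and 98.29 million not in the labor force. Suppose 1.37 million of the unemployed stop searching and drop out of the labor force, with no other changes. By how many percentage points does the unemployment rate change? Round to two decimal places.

The unemployment rate changes by −0.83 percentage points.

Initially, labor force = 153.65 + 6.47 = 160.12 million, so u = 6.47/160.12 = 4.04%.
After the change, unemployed and labor force both fall by 1.37 → E = 153.65, U = 5.10, labor force = 158.75 million.
New unemployment rate = 5.10 / 158.75 = 3.21%.
Change = 3.21% − 4.04% = −0.83 percentage points.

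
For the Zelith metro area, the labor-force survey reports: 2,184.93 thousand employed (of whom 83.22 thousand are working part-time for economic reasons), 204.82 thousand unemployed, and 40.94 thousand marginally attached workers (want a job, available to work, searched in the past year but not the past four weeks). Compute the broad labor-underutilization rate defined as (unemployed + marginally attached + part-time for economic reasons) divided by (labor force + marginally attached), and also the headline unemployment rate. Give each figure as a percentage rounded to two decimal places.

Labor force = 2,184.93 + 204.82 = 2,389.75 thousand.
Numerator = 204.82 + 40.94 + 83.22 = 328.98 thousand.
Denominator = 2,389.75 + 40.94 = 2,430.69 thousand.
Broad rate = 328.98 / 2,430.69 = 13.53%.
Headline unemployment rate = 204.82 / 2,389.75 = 8.57%.

Broad underutilization rate ≈ 13.53%; headline unemployment rate ≈ 8.57%.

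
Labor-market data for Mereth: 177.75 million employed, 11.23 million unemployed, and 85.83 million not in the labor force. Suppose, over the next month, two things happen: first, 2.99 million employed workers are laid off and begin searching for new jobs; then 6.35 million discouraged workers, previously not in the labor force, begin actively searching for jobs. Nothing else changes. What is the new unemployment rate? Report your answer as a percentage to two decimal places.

New unemployment rate ≈ 10.53%.

Initially, labor force = 177.75 + 11.23 = 188.98 million, so u = 11.23/188.98 = 5.94%.
After the first change, employed falls and unemployed rises by 2.99; labor force unchanged → E = 174.76, U = 14.22, labor force = 188.98 million.
After the second change, unemployed and labor force both rise by 6.35 → E = 174.76, U = 20.57, labor force = 195.33 million.
New unemployment rate = 20.57 / 195.33 = 10.53%.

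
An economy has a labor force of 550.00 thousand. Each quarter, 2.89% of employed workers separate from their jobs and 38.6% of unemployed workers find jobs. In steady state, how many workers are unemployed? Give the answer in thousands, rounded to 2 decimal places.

Steady-state unemployment rate u* = s/(s+f) = 2.89/(2.89+38.6) = 0.069655.
Unemployed = u* × labor force = 0.069655 × 550.00 ≈ 38.31 thousand.

About 38.31 thousand are unemployed in steady state.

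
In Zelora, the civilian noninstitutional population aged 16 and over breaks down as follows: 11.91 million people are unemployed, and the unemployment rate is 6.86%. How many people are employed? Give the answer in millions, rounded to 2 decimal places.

Labor force = U / u = 11.91 / 0.0686 ≈ 173.62 million.
Employed = labor force − unemployed = 173.62 − 11.91 = 161.71 million.

About 161.71 million are employed.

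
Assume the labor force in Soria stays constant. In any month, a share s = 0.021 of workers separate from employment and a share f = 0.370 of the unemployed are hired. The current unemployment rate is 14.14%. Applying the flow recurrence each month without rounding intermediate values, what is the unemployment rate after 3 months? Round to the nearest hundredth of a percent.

Unemployment rate after three months ≈ 7.35%.

With a fixed labor force, u_{t+1} = u_t + s·(1−u_t) − f·u_t = u_t·(1−s−f) + s.
Here 1−s−f = 0.609 and s = 0.021.
u_1 = 0.141400 × 0.609 + 0.021 = 0.107113.
u_2 = 0.107113 × 0.609 + 0.021 = 0.086232.
u_3 = 0.086232 × 0.609 + 0.021 = 0.073515.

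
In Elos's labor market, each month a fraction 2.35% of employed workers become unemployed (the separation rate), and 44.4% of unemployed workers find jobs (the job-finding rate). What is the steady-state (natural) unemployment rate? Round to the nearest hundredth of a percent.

Steady-state unemployment rate ≈ 5.03%.

At steady state the flows balance: s·E = f·U, so U/(E+U) = s/(s+f).
u* = 2.35 / (2.35 + 44.4) = 2.35 / 46.75 = 5.03%.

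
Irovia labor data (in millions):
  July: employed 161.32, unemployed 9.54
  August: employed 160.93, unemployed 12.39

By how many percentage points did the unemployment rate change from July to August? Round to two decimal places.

The unemployment rate changed by +1.57 percentage points.

July: labor force = 161.32 + 9.54 = 170.86; u = 9.54/170.86 = 5.58%.
August: labor force = 160.93 + 12.39 = 173.32; u = 12.39/173.32 = 7.15%.
Change = 7.15% − 5.58% = +1.57 pp.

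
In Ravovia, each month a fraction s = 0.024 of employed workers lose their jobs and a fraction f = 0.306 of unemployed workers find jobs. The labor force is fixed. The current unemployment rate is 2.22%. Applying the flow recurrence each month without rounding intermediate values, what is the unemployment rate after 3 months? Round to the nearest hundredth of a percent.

With a fixed labor force, u_{t+1} = u_t + s·(1−u_t) − f·u_t = u_t·(1−s−f) + s.
Here 1−s−f = 0.670 and s = 0.024.
u_1 = 0.022200 × 0.670 + 0.024 = 0.038874.
u_2 = 0.038874 × 0.670 + 0.024 = 0.050046.
u_3 = 0.050046 × 0.670 + 0.024 = 0.057531.

Unemployment rate after three months ≈ 5.75%.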